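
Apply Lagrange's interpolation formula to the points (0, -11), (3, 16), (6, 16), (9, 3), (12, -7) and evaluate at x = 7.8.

Lagrange interpolation formula:
P(x) = Σ yᵢ × Lᵢ(x)
where Lᵢ(x) = Π_{j≠i} (x - xⱼ)/(xᵢ - xⱼ)

L_0(7.8) = (7.8 - 3)/(0 - 3) × (7.8 - 6)/(0 - 6) × (7.8 - 9)/(0 - 9) × (7.8 - 12)/(0 - 12) = 0.022400
L_1(7.8) = (7.8 - 0)/(3 - 0) × (7.8 - 6)/(3 - 6) × (7.8 - 9)/(3 - 9) × (7.8 - 12)/(3 - 12) = -0.145600
L_2(7.8) = (7.8 - 0)/(6 - 0) × (7.8 - 3)/(6 - 3) × (7.8 - 9)/(6 - 9) × (7.8 - 12)/(6 - 12) = 0.582400
L_3(7.8) = (7.8 - 0)/(9 - 0) × (7.8 - 3)/(9 - 3) × (7.8 - 6)/(9 - 6) × (7.8 - 12)/(9 - 12) = 0.582400
L_4(7.8) = (7.8 - 0)/(12 - 0) × (7.8 - 3)/(12 - 3) × (7.8 - 6)/(12 - 6) × (7.8 - 9)/(12 - 9) = -0.041600

P(7.8) = (-11)×L_0(7.8) + 16×L_1(7.8) + 16×L_2(7.8) + 3×L_3(7.8) + (-7)×L_4(7.8)
P(7.8) = 8.780800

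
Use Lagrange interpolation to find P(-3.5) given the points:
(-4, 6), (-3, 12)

Lagrange interpolation formula:
P(x) = Σ yᵢ × Lᵢ(x)
where Lᵢ(x) = Π_{j≠i} (x - xⱼ)/(xᵢ - xⱼ)

L_0(-3.5) = (-3.5 - (-3))/(-4 - (-3)) = 0.500000
L_1(-3.5) = (-3.5 - (-4))/(-3 - (-4)) = 0.500000

P(-3.5) = 6×L_0(-3.5) + 12×L_1(-3.5)
P(-3.5) = 9.000000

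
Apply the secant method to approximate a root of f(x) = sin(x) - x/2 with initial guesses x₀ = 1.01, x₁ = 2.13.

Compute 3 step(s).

f(x) = sin(x) - x/2
x₀ = 1.01, x₁ = 2.13

Secant formula: x_{n+1} = x_n - f(x_n)(x_n - x_{n-1})/(f(x_n) - f(x_{n-1}))

Iteration 1:
  f(1.010000) = 0.341832
  f(2.130000) = -0.217322
  x_2 = 2.130000 - (-0.217322)×(2.130000 - 1.010000)/(-0.217322 - 0.341832)
       = 1.694698
Iteration 2:
  f(2.130000) = -0.217322
  f(1.694698) = 0.144985
  x_3 = 1.694698 - 0.144985×(1.694698 - 2.130000)/(0.144985 - (-0.217322))
       = 1.868893
Iteration 3:
  f(1.694698) = 0.144985
  f(1.868893) = 0.021450
  x_4 = 1.868893 - 0.021450×(1.868893 - 1.694698)/(0.021450 - 0.144985)
       = 1.899140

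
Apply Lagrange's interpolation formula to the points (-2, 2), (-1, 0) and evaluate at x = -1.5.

Lagrange interpolation formula:
P(x) = Σ yᵢ × Lᵢ(x)
where Lᵢ(x) = Π_{j≠i} (x - xⱼ)/(xᵢ - xⱼ)

L_0(-1.5) = (-1.5 - (-1))/(-2 - (-1)) = 0.500000
L_1(-1.5) = (-1.5 - (-2))/(-1 - (-2)) = 0.500000

P(-1.5) = 2×L_0(-1.5) + 0×L_1(-1.5)
P(-1.5) = 1.000000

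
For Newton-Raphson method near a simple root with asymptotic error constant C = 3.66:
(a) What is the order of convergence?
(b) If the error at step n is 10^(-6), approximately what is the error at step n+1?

(a) Newton-Raphson has quadratic (order 2) convergence near simple roots.
    This means |e_{n+1}| ≈ C|e_n|².

(b) With |e_n| = 10^(-6) and C = 3.66:
    |e_{n+1}| ≈ 3.66 × (10^(-6))² = 3.66 × 10^(-12)

(a) 2 (quadratic); (b) |e_{n+1}| ≈ 3.660e-12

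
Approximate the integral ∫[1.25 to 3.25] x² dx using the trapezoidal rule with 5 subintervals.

f(x) = x²
a = 1.25, b = 3.25, n = 5
h = (b - a)/n = 0.400000

Trapezoidal rule: (h/2)[f(x₀) + 2f(x₁) + 2f(x₂) + ... + f(xₙ)]

x_0 = 1.2500, f(x_0) = 1.562500, coefficient = 1
x_1 = 1.6500, f(x_1) = 2.722500, coefficient = 2
x_2 = 2.0500, f(x_2) = 4.202500, coefficient = 2
x_3 = 2.4500, f(x_3) = 6.002500, coefficient = 2
x_4 = 2.8500, f(x_4) = 8.122500, coefficient = 2
x_5 = 3.2500, f(x_5) = 10.562500, coefficient = 1

I ≈ (0.400000/2) × 54.225000 = 10.845000
Exact value: 10.791667
Error: 0.053333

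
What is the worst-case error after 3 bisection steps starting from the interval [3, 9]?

Bisection error bound: |error| ≤ (b-a)/2^n
|error| ≤ (9 - 3)/2^3 = 6/2^3
|error| ≤ 0.7500000000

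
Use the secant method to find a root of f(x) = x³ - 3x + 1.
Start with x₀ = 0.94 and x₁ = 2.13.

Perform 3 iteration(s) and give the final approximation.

f(x) = x³ - 3x + 1
x₀ = 0.94, x₁ = 2.13

Secant formula: x_{n+1} = x_n - f(x_n)(x_n - x_{n-1})/(f(x_n) - f(x_{n-1}))

Iteration 1:
  f(0.940000) = -0.989416
  f(2.130000) = 4.273597
  x_2 = 2.130000 - 4.273597×(2.130000 - 0.940000)/(4.273597 - (-0.989416))
       = 1.163713
Iteration 2:
  f(2.130000) = 4.273597
  f(1.163713) = -0.915206
  x_3 = 1.163713 - (-0.915206)×(1.163713 - 2.130000)/(-0.915206 - 4.273597)
       = 1.334148
Iteration 3:
  f(1.163713) = -0.915206
  f(1.334148) = -0.627727
  x_4 = 1.334148 - (-0.627727)×(1.334148 - 1.163713)/(-0.627727 - (-0.915206))
       = 1.706301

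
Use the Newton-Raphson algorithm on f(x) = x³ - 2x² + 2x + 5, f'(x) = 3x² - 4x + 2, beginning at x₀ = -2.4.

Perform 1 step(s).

f(x) = x³ - 2x² + 2x + 5
f'(x) = 3x² - 4x + 2
x₀ = -2.4

Newton-Raphson formula: x_{n+1} = x_n - f(x_n)/f'(x_n)

Iteration 1:
  f(-2.400000) = -25.144000
  f'(-2.400000) = 28.880000
  x_1 = -2.400000 - (-25.144000)/28.880000 = -1.529363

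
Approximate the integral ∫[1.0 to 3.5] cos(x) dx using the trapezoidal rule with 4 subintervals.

f(x) = cos(x)
a = 1.0, b = 3.5, n = 4
h = (b - a)/n = 0.625000

Trapezoidal rule: (h/2)[f(x₀) + 2f(x₁) + 2f(x₂) + ... + f(xₙ)]

x_0 = 1.0000, f(x_0) = 0.540302, coefficient = 1
x_1 = 1.6250, f(x_1) = -0.054177, coefficient = 2
x_2 = 2.2500, f(x_2) = -0.628174, coefficient = 2
x_3 = 2.8750, f(x_3) = -0.964674, coefficient = 2
x_4 = 3.5000, f(x_4) = -0.936457, coefficient = 1

I ≈ (0.625000/2) × -3.690204 = -1.153189
Exact value: -1.192254
Error: 0.039065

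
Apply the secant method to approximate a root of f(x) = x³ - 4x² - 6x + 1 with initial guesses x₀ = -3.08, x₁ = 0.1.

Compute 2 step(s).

f(x) = x³ - 4x² - 6x + 1
x₀ = -3.08, x₁ = 0.1

Secant formula: x_{n+1} = x_n - f(x_n)(x_n - x_{n-1})/(f(x_n) - f(x_{n-1}))

Iteration 1:
  f(-3.080000) = -47.683712
  f(0.100000) = 0.361000
  x_2 = 0.100000 - 0.361000×(0.100000 - (-3.080000))/(0.361000 - (-47.683712))
       = 0.076106
Iteration 2:
  f(0.100000) = 0.361000
  f(0.076106) = 0.520636
  x_3 = 0.076106 - 0.520636×(0.076106 - 0.100000)/(0.520636 - 0.361000)
       = 0.154034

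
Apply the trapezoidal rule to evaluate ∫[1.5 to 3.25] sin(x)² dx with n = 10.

f(x) = sin(x)²
a = 1.5, b = 3.25, n = 10
h = (b - a)/n = 0.175000

Trapezoidal rule: (h/2)[f(x₀) + 2f(x₁) + 2f(x₂) + ... + f(xₙ)]

x_0 = 1.5000, f(x_0) = 0.994996, coefficient = 1
x_1 = 1.6750, f(x_1) = 0.989181, coefficient = 2
x_2 = 1.8500, f(x_2) = 0.924050, coefficient = 2
x_3 = 2.0250, f(x_3) = 0.807501, coefficient = 2
x_4 = 2.2000, f(x_4) = 0.653666, coefficient = 2
x_5 = 2.3750, f(x_5) = 0.481199, coefficient = 2
x_6 = 2.5500, f(x_6) = 0.311011, coefficient = 2
x_7 = 2.7250, f(x_7) = 0.163739, coefficient = 2
x_8 = 2.9000, f(x_8) = 0.057240, coefficient = 2
x_9 = 3.0750, f(x_9) = 0.004428, coefficient = 2
x_10 = 3.2500, f(x_10) = 0.011706, coefficient = 1

I ≈ (0.175000/2) × 9.790734 = 0.856689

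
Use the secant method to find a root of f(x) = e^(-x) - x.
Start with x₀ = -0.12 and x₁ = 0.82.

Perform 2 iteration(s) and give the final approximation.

f(x) = e^(-x) - x
x₀ = -0.12, x₁ = 0.82

Secant formula: x_{n+1} = x_n - f(x_n)(x_n - x_{n-1})/(f(x_n) - f(x_{n-1}))

Iteration 1:
  f(-0.120000) = 1.247497
  f(0.820000) = -0.379568
  x_2 = 0.820000 - (-0.379568)×(0.820000 - (-0.120000))/(-0.379568 - 1.247497)
       = 0.600713
Iteration 2:
  f(0.820000) = -0.379568
  f(0.600713) = -0.052293
  x_3 = 0.600713 - (-0.052293)×(0.600713 - 0.820000)/(-0.052293 - (-0.379568))
       = 0.565675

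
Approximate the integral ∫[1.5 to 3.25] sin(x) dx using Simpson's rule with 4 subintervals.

f(x) = sin(x)
a = 1.5, b = 3.25, n = 4
h = (b - a)/n = 0.437500

Simpson's rule: (h/3)[f(x₀) + 4f(x₁) + 2f(x₂) + ... + f(xₙ)]

x_0 = 1.5000, f(x_0) = 0.997495, coefficient = 1
x_1 = 1.9375, f(x_1) = 0.933514, coefficient = 4
x_2 = 2.3750, f(x_2) = 0.693685, coefficient = 2
x_3 = 2.8125, f(x_3) = 0.323185, coefficient = 4
x_4 = 3.2500, f(x_4) = -0.108195, coefficient = 1

I ≈ (0.437500/3) × 7.303465 = 1.065089
Exact value: 1.064867
Error: 0.000222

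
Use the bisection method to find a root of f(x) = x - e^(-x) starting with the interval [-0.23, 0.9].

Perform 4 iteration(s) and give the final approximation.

f(x) = x - e^(-x)
Initial interval: [-0.23, 0.9]

Iteration 1:
  c_1 = (-0.230000 + 0.900000)/2 = 0.335000
  f(c_1) = f(0.335000) = -0.380338
  f(a) × f(c) ≥ 0, new interval: [0.335000, 0.900000]
Iteration 2:
  c_2 = (0.335000 + 0.900000)/2 = 0.617500
  f(c_2) = f(0.617500) = 0.078209
  f(a) × f(c) < 0, new interval: [0.335000, 0.617500]
Iteration 3:
  c_3 = (0.335000 + 0.617500)/2 = 0.476250
  f(c_3) = f(0.476250) = -0.144858
  f(a) × f(c) ≥ 0, new interval: [0.476250, 0.617500]
Iteration 4:
  c_4 = (0.476250 + 0.617500)/2 = 0.546875
  f(c_4) = f(0.546875) = -0.031881
  f(a) × f(c) ≥ 0, new interval: [0.546875, 0.617500]

After 4 iteration(s), the approximation is c_4 = 0.546875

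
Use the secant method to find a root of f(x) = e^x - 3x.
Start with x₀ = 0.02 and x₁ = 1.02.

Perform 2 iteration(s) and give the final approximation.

f(x) = e^x - 3x
x₀ = 0.02, x₁ = 1.02

Secant formula: x_{n+1} = x_n - f(x_n)(x_n - x_{n-1})/(f(x_n) - f(x_{n-1}))

Iteration 1:
  f(0.020000) = 0.960201
  f(1.020000) = -0.286805
  x_2 = 1.020000 - (-0.286805)×(1.020000 - 0.020000)/(-0.286805 - 0.960201)
       = 0.790005
Iteration 2:
  f(1.020000) = -0.286805
  f(0.790005) = -0.166608
  x_3 = 0.790005 - (-0.166608)×(0.790005 - 1.020000)/(-0.166608 - (-0.286805))
       = 0.471206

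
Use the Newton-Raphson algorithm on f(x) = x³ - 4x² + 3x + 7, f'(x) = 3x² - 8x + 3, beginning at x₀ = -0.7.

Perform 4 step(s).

f(x) = x³ - 4x² + 3x + 7
f'(x) = 3x² - 8x + 3
x₀ = -0.7

Newton-Raphson formula: x_{n+1} = x_n - f(x_n)/f'(x_n)

Iteration 1:
  f(-0.700000) = 2.597000
  f'(-0.700000) = 10.070000
  x_1 = -0.700000 - 2.597000/10.070000 = -0.957895
Iteration 2:
  f(-0.957895) = -0.422862
  f'(-0.957895) = 13.415845
  x_2 = -0.957895 - (-0.422862)/13.415845 = -0.926375
Iteration 3:
  f(-0.926375) = -0.006798
  f'(-0.926375) = 12.985514
  x_3 = -0.926375 - (-0.006798)/12.985514 = -0.925852
Iteration 4:
  f(-0.925852) = -0.000002
  f'(-0.925852) = 12.978418
  x_4 = -0.925852 - (-0.000002)/12.978418 = -0.925852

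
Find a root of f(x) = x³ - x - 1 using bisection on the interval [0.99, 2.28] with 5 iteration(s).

f(x) = x³ - x - 1
Initial interval: [0.99, 2.28]

Iteration 1:
  c_1 = (0.990000 + 2.280000)/2 = 1.635000
  f(c_1) = f(1.635000) = 1.735723
  f(a) × f(c) < 0, new interval: [0.990000, 1.635000]
Iteration 2:
  c_2 = (0.990000 + 1.635000)/2 = 1.312500
  f(c_2) = f(1.312500) = -0.051514
  f(a) × f(c) ≥ 0, new interval: [1.312500, 1.635000]
Iteration 3:
  c_3 = (1.312500 + 1.635000)/2 = 1.473750
  f(c_3) = f(1.473750) = 0.727145
  f(a) × f(c) < 0, new interval: [1.312500, 1.473750]
Iteration 4:
  c_4 = (1.312500 + 1.473750)/2 = 1.393125
  f(c_4) = f(1.393125) = 0.310648
  f(a) × f(c) < 0, new interval: [1.312500, 1.393125]
Iteration 5:
  c_5 = (1.312500 + 1.393125)/2 = 1.352812
  f(c_5) = f(1.352812) = 0.122972
  f(a) × f(c) < 0, new interval: [1.312500, 1.352812]

After 5 iteration(s), the approximation is c_5 = 1.352812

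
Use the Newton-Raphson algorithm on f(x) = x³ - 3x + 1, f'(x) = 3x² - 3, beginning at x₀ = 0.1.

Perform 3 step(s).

f(x) = x³ - 3x + 1
f'(x) = 3x² - 3
x₀ = 0.1

Newton-Raphson formula: x_{n+1} = x_n - f(x_n)/f'(x_n)

Iteration 1:
  f(0.100000) = 0.701000
  f'(0.100000) = -2.970000
  x_1 = 0.100000 - 0.701000/(-2.970000) = 0.336027
Iteration 2:
  f(0.336027) = 0.029861
  f'(0.336027) = -2.661258
  x_2 = 0.336027 - 0.029861/(-2.661258) = 0.347248
Iteration 3:
  f(0.347248) = 0.000128
  f'(0.347248) = -2.638257
  x_3 = 0.347248 - 0.000128/(-2.638257) = 0.347296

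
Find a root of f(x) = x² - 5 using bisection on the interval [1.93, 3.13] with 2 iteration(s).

f(x) = x² - 5
Initial interval: [1.93, 3.13]

Iteration 1:
  c_1 = (1.930000 + 3.130000)/2 = 2.530000
  f(c_1) = f(2.530000) = 1.400900
  f(a) × f(c) < 0, new interval: [1.930000, 2.530000]
Iteration 2:
  c_2 = (1.930000 + 2.530000)/2 = 2.230000
  f(c_2) = f(2.230000) = -0.027100
  f(a) × f(c) ≥ 0, new interval: [2.230000, 2.530000]

After 2 iteration(s), the approximation is c_2 = 2.230000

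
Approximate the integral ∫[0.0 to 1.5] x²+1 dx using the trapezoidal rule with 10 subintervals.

f(x) = x²+1
a = 0.0, b = 1.5, n = 10
h = (b - a)/n = 0.150000

Trapezoidal rule: (h/2)[f(x₀) + 2f(x₁) + 2f(x₂) + ... + f(xₙ)]

x_0 = 0.0000, f(x_0) = 1.000000, coefficient = 1
x_1 = 0.1500, f(x_1) = 1.022500, coefficient = 2
x_2 = 0.3000, f(x_2) = 1.090000, coefficient = 2
x_3 = 0.4500, f(x_3) = 1.202500, coefficient = 2
x_4 = 0.6000, f(x_4) = 1.360000, coefficient = 2
x_5 = 0.7500, f(x_5) = 1.562500, coefficient = 2
x_6 = 0.9000, f(x_6) = 1.810000, coefficient = 2
x_7 = 1.0500, f(x_7) = 2.102500, coefficient = 2
x_8 = 1.2000, f(x_8) = 2.440000, coefficient = 2
x_9 = 1.3500, f(x_9) = 2.822500, coefficient = 2
x_10 = 1.5000, f(x_10) = 3.250000, coefficient = 1

I ≈ (0.150000/2) × 35.075000 = 2.630625
Exact value: 2.625000
Error: 0.005625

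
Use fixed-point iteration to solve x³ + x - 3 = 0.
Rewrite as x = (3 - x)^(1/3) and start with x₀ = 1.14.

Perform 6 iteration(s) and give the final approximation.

Equation: x³ + x - 3 = 0
Fixed-point form: x = (3 - x)^(1/3)
x₀ = 1.14

x_1 = g(1.140000) = 1.229809
x_2 = g(1.229809) = 1.209688
x_3 = g(1.209688) = 1.214254
x_4 = g(1.214254) = 1.213221
x_5 = g(1.213221) = 1.213455
x_6 = g(1.213455) = 1.213402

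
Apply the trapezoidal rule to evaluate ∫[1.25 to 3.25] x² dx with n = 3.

f(x) = x²
a = 1.25, b = 3.25, n = 3
h = (b - a)/n = 0.666667

Trapezoidal rule: (h/2)[f(x₀) + 2f(x₁) + 2f(x₂) + ... + f(xₙ)]

x_0 = 1.2500, f(x_0) = 1.562500, coefficient = 1
x_1 = 1.9167, f(x_1) = 3.673611, coefficient = 2
x_2 = 2.5833, f(x_2) = 6.673611, coefficient = 2
x_3 = 3.2500, f(x_3) = 10.562500, coefficient = 1

I ≈ (0.666667/2) × 32.819444 = 10.939815
Exact value: 10.791667
Error: 0.148148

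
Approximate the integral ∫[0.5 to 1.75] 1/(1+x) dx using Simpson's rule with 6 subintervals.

f(x) = 1/(1+x)
a = 0.5, b = 1.75, n = 6
h = (b - a)/n = 0.208333

Simpson's rule: (h/3)[f(x₀) + 4f(x₁) + 2f(x₂) + ... + f(xₙ)]

x_0 = 0.5000, f(x_0) = 0.666667, coefficient = 1
x_1 = 0.7083, f(x_1) = 0.585366, coefficient = 4
x_2 = 0.9167, f(x_2) = 0.521739, coefficient = 2
x_3 = 1.1250, f(x_3) = 0.470588, coefficient = 4
x_4 = 1.3333, f(x_4) = 0.428571, coefficient = 2
x_5 = 1.5417, f(x_5) = 0.393443, coefficient = 4
x_6 = 1.7500, f(x_6) = 0.363636, coefficient = 1

I ≈ (0.208333/3) × 8.728511 = 0.606147
Exact value: 0.606136
Error: 0.000011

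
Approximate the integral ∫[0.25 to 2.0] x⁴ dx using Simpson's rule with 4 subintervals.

f(x) = x⁴
a = 0.25, b = 2.0, n = 4
h = (b - a)/n = 0.437500

Simpson's rule: (h/3)[f(x₀) + 4f(x₁) + 2f(x₂) + ... + f(xₙ)]

x_0 = 0.2500, f(x_0) = 0.003906, coefficient = 1
x_1 = 0.6875, f(x_1) = 0.223404, coefficient = 4
x_2 = 1.1250, f(x_2) = 1.601807, coefficient = 2
x_3 = 1.5625, f(x_3) = 5.960464, coefficient = 4
x_4 = 2.0000, f(x_4) = 16.000000, coefficient = 1

I ≈ (0.437500/3) × 43.942993 = 6.408353
Exact value: 6.399805
Error: 0.008548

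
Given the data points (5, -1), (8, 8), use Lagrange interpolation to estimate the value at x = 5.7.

Lagrange interpolation formula:
P(x) = Σ yᵢ × Lᵢ(x)
where Lᵢ(x) = Π_{j≠i} (x - xⱼ)/(xᵢ - xⱼ)

L_0(5.7) = (5.7 - 8)/(5 - 8) = 0.766667
L_1(5.7) = (5.7 - 5)/(8 - 5) = 0.233333

P(5.7) = (-1)×L_0(5.7) + 8×L_1(5.7)
P(5.7) = 1.100000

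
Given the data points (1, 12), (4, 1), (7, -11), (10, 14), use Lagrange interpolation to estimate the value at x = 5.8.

Lagrange interpolation formula:
P(x) = Σ yᵢ × Lᵢ(x)
where Lᵢ(x) = Π_{j≠i} (x - xⱼ)/(xᵢ - xⱼ)

L_0(5.8) = (5.8 - 4)/(1 - 4) × (5.8 - 7)/(1 - 7) × (5.8 - 10)/(1 - 10) = -0.056000
L_1(5.8) = (5.8 - 1)/(4 - 1) × (5.8 - 7)/(4 - 7) × (5.8 - 10)/(4 - 10) = 0.448000
L_2(5.8) = (5.8 - 1)/(7 - 1) × (5.8 - 4)/(7 - 4) × (5.8 - 10)/(7 - 10) = 0.672000
L_3(5.8) = (5.8 - 1)/(10 - 1) × (5.8 - 4)/(10 - 4) × (5.8 - 7)/(10 - 7) = -0.064000

P(5.8) = 12×L_0(5.8) + 1×L_1(5.8) + (-11)×L_2(5.8) + 14×L_3(5.8)
P(5.8) = -8.512000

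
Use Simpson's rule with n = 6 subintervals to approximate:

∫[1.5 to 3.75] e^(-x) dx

f(x) = e^(-x)
a = 1.5, b = 3.75, n = 6
h = (b - a)/n = 0.375000

Simpson's rule: (h/3)[f(x₀) + 4f(x₁) + 2f(x₂) + ... + f(xₙ)]

x_0 = 1.5000, f(x_0) = 0.223130, coefficient = 1
x_1 = 1.8750, f(x_1) = 0.153355, coefficient = 4
x_2 = 2.2500, f(x_2) = 0.105399, coefficient = 2
x_3 = 2.6250, f(x_3) = 0.072440, coefficient = 4
x_4 = 3.0000, f(x_4) = 0.049787, coefficient = 2
x_5 = 3.3750, f(x_5) = 0.034218, coefficient = 4
x_6 = 3.7500, f(x_6) = 0.023518, coefficient = 1

I ≈ (0.375000/3) × 1.597072 = 0.199634
Exact value: 0.199612
Error: 0.000022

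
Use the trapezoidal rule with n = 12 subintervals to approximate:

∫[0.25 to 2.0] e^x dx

f(x) = e^x
a = 0.25, b = 2.0, n = 12
h = (b - a)/n = 0.145833

Trapezoidal rule: (h/2)[f(x₀) + 2f(x₁) + 2f(x₂) + ... + f(xₙ)]

x_0 = 0.2500, f(x_0) = 1.284025, coefficient = 1
x_1 = 0.3958, f(x_1) = 1.485622, coefficient = 2
x_2 = 0.5417, f(x_2) = 1.718869, coefficient = 2
x_3 = 0.6875, f(x_3) = 1.988737, coefficient = 2
x_4 = 0.8333, f(x_4) = 2.300976, coefficient = 2
x_5 = 0.9792, f(x_5) = 2.662237, coefficient = 2
x_6 = 1.1250, f(x_6) = 3.080217, coefficient = 2
x_7 = 1.2708, f(x_7) = 3.563821, coefficient = 2
x_8 = 1.4167, f(x_8) = 4.123353, coefficient = 2
x_9 = 1.5625, f(x_9) = 4.770733, coefficient = 2
x_10 = 1.7083, f(x_10) = 5.519754, coefficient = 2
x_11 = 1.8542, f(x_11) = 6.386374, coefficient = 2
x_12 = 2.0000, f(x_12) = 7.389056, coefficient = 1

I ≈ (0.145833/2) × 83.874469 = 6.115847
Exact value: 6.105031
Error: 0.010816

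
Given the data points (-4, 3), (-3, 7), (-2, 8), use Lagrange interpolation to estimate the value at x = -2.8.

Lagrange interpolation formula:
P(x) = Σ yᵢ × Lᵢ(x)
where Lᵢ(x) = Π_{j≠i} (x - xⱼ)/(xᵢ - xⱼ)

L_0(-2.8) = (-2.8 - (-3))/(-4 - (-3)) × (-2.8 - (-2))/(-4 - (-2)) = -0.080000
L_1(-2.8) = (-2.8 - (-4))/(-3 - (-4)) × (-2.8 - (-2))/(-3 - (-2)) = 0.960000
L_2(-2.8) = (-2.8 - (-4))/(-2 - (-4)) × (-2.8 - (-3))/(-2 - (-3)) = 0.120000

P(-2.8) = 3×L_0(-2.8) + 7×L_1(-2.8) + 8×L_2(-2.8)
P(-2.8) = 7.440000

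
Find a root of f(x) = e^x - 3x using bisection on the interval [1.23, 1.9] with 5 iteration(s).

f(x) = e^x - 3x
Initial interval: [1.23, 1.9]

Iteration 1:
  c_1 = (1.230000 + 1.900000)/2 = 1.565000
  f(c_1) = f(1.565000) = 0.087675
  f(a) × f(c) < 0, new interval: [1.230000, 1.565000]
Iteration 2:
  c_2 = (1.230000 + 1.565000)/2 = 1.397500
  f(c_2) = f(1.397500) = -0.147425
  f(a) × f(c) ≥ 0, new interval: [1.397500, 1.565000]
Iteration 3:
  c_3 = (1.397500 + 1.565000)/2 = 1.481250
  f(c_3) = f(1.481250) = -0.045310
  f(a) × f(c) ≥ 0, new interval: [1.481250, 1.565000]
Iteration 4:
  c_4 = (1.481250 + 1.565000)/2 = 1.523125
  f(c_4) = f(1.523125) = 0.017161
  f(a) × f(c) < 0, new interval: [1.481250, 1.523125]
Iteration 5:
  c_5 = (1.481250 + 1.523125)/2 = 1.502187
  f(c_5) = f(1.502187) = -0.015059
  f(a) × f(c) ≥ 0, new interval: [1.502187, 1.523125]

After 5 iteration(s), the approximation is c_5 = 1.502187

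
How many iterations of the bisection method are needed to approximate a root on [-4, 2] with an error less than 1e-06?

We need (b-a)/2^n ≤ 1e-06
(2 - (-4))/2^n ≤ 1e-06
6/2^n ≤ 1e-06
2^n ≥ 6000000
n ≥ log₂(6000000) = 22.52
n ≥ 23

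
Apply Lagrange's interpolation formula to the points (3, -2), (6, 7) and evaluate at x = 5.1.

Lagrange interpolation formula:
P(x) = Σ yᵢ × Lᵢ(x)
where Lᵢ(x) = Π_{j≠i} (x - xⱼ)/(xᵢ - xⱼ)

L_0(5.1) = (5.1 - 6)/(3 - 6) = 0.300000
L_1(5.1) = (5.1 - 3)/(6 - 3) = 0.700000

P(5.1) = (-2)×L_0(5.1) + 7×L_1(5.1)
P(5.1) = 4.300000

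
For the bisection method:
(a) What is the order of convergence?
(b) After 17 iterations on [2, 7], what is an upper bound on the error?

(a) Bisection has linear (order 1) convergence; the error is halved each step.

(b) Error bound = (b-a)/2^n = (7 - 2)/2^{17}
    = 5/2^{17}

(a) 1 (linear); (b) error ≤ 3.81e-05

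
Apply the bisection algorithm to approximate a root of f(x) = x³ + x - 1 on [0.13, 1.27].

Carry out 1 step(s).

f(x) = x³ + x - 1
Initial interval: [0.13, 1.27]

Iteration 1:
  c_1 = (0.130000 + 1.270000)/2 = 0.700000
  f(c_1) = f(0.700000) = 0.043000
  f(a) × f(c) < 0, new interval: [0.130000, 0.700000]

After 1 iteration(s), the approximation is c_1 = 0.700000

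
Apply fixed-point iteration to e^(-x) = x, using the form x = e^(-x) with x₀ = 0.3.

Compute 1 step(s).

Equation: e^(-x) = x
Fixed-point form: x = e^(-x)
x₀ = 0.3

x_1 = g(0.300000) = 0.740818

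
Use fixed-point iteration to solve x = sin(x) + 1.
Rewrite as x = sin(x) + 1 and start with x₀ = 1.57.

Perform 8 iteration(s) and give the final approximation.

Equation: x = sin(x) + 1
Fixed-point form: x = sin(x) + 1
x₀ = 1.57

x_1 = g(1.570000) = 2.000000
x_2 = g(2.000000) = 1.909298
x_3 = g(1.909298) = 1.943253
x_4 = g(1.943253) = 1.931436
x_5 = g(1.931436) = 1.935671
x_6 = g(1.935671) = 1.934168
x_7 = g(1.934168) = 1.934704
x_8 = g(1.934704) = 1.934513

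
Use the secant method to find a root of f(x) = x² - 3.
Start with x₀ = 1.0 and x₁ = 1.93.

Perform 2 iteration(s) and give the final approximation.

f(x) = x² - 3
x₀ = 1.0, x₁ = 1.93

Secant formula: x_{n+1} = x_n - f(x_n)(x_n - x_{n-1})/(f(x_n) - f(x_{n-1}))

Iteration 1:
  f(1.000000) = -2.000000
  f(1.930000) = 0.724900
  x_2 = 1.930000 - 0.724900×(1.930000 - 1.000000)/(0.724900 - (-2.000000))
       = 1.682594
Iteration 2:
  f(1.930000) = 0.724900
  f(1.682594) = -0.168878
  x_3 = 1.682594 - (-0.168878)×(1.682594 - 1.930000)/(-0.168878 - 0.724900)
       = 1.729341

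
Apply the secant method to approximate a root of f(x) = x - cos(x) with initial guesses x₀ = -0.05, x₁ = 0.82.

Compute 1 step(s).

f(x) = x - cos(x)
x₀ = -0.05, x₁ = 0.82

Secant formula: x_{n+1} = x_n - f(x_n)(x_n - x_{n-1})/(f(x_n) - f(x_{n-1}))

Iteration 1:
  f(-0.050000) = -1.048750
  f(0.820000) = 0.137779
  x_2 = 0.820000 - 0.137779×(0.820000 - (-0.050000))/(0.137779 - (-1.048750))
       = 0.718976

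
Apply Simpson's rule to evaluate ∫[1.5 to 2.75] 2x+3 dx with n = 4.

f(x) = 2x+3
a = 1.5, b = 2.75, n = 4
h = (b - a)/n = 0.312500

Simpson's rule: (h/3)[f(x₀) + 4f(x₁) + 2f(x₂) + ... + f(xₙ)]

x_0 = 1.5000, f(x_0) = 6.000000, coefficient = 1
x_1 = 1.8125, f(x_1) = 6.625000, coefficient = 4
x_2 = 2.1250, f(x_2) = 7.250000, coefficient = 2
x_3 = 2.4375, f(x_3) = 7.875000, coefficient = 4
x_4 = 2.7500, f(x_4) = 8.500000, coefficient = 1

I ≈ (0.312500/3) × 87.000000 = 9.062500
Exact value: 9.062500
Error: 0.000000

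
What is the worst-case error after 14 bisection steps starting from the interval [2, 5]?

Bisection error bound: |error| ≤ (b-a)/2^n
|error| ≤ (5 - 2)/2^14 = 3/2^14
|error| ≤ 0.0001831055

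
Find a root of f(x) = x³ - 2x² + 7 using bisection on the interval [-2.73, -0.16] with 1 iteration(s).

f(x) = x³ - 2x² + 7
Initial interval: [-2.73, -0.16]

Iteration 1:
  c_1 = (-2.730000 + (-0.160000))/2 = -1.445000
  f(c_1) = f(-1.445000) = -0.193246
  f(a) × f(c) ≥ 0, new interval: [-1.445000, -0.160000]

After 1 iteration(s), the approximation is c_1 = -1.445000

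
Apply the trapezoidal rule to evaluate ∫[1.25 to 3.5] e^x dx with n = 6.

f(x) = e^x
a = 1.25, b = 3.5, n = 6
h = (b - a)/n = 0.375000

Trapezoidal rule: (h/2)[f(x₀) + 2f(x₁) + 2f(x₂) + ... + f(xₙ)]

x_0 = 1.2500, f(x_0) = 3.490343, coefficient = 1
x_1 = 1.6250, f(x_1) = 5.078419, coefficient = 2
x_2 = 2.0000, f(x_2) = 7.389056, coefficient = 2
x_3 = 2.3750, f(x_3) = 10.751013, coefficient = 2
x_4 = 2.7500, f(x_4) = 15.642632, coefficient = 2
x_5 = 3.1250, f(x_5) = 22.759895, coefficient = 2
x_6 = 3.5000, f(x_6) = 33.115452, coefficient = 1

I ≈ (0.375000/2) × 159.847826 = 29.971467
Exact value: 29.625109
Error: 0.346358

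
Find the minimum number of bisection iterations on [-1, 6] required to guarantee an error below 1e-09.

We need (b-a)/2^n ≤ 1e-09
(6 - (-1))/2^n ≤ 1e-09
7/2^n ≤ 1e-09
2^n ≥ 7000000000
n ≥ log₂(7000000000) = 32.70
n ≥ 33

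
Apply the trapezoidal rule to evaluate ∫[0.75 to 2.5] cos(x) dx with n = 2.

f(x) = cos(x)
a = 0.75, b = 2.5, n = 2
h = (b - a)/n = 0.875000

Trapezoidal rule: (h/2)[f(x₀) + 2f(x₁) + 2f(x₂) + ... + f(xₙ)]

x_0 = 0.7500, f(x_0) = 0.731689, coefficient = 1
x_1 = 1.6250, f(x_1) = -0.054177, coefficient = 2
x_2 = 2.5000, f(x_2) = -0.801144, coefficient = 1

I ≈ (0.875000/2) × -0.177809 = -0.077791
Exact value: -0.083167
Error: 0.005375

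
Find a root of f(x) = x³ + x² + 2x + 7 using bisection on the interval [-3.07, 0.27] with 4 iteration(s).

f(x) = x³ + x² + 2x + 7
Initial interval: [-3.07, 0.27]

Iteration 1:
  c_1 = (-3.070000 + 0.270000)/2 = -1.400000
  f(c_1) = f(-1.400000) = 3.416000
  f(a) × f(c) < 0, new interval: [-3.070000, -1.400000]
Iteration 2:
  c_2 = (-3.070000 + (-1.400000))/2 = -2.235000
  f(c_2) = f(-2.235000) = -3.639103
  f(a) × f(c) ≥ 0, new interval: [-2.235000, -1.400000]
Iteration 3:
  c_3 = (-2.235000 + (-1.400000))/2 = -1.817500
  f(c_3) = f(-1.817500) = 0.664547
  f(a) × f(c) < 0, new interval: [-2.235000, -1.817500]
Iteration 4:
  c_4 = (-2.235000 + (-1.817500))/2 = -2.026250
  f(c_4) = f(-2.026250) = -1.265963
  f(a) × f(c) ≥ 0, new interval: [-2.026250, -1.817500]

After 4 iteration(s), the approximation is c_4 = -2.026250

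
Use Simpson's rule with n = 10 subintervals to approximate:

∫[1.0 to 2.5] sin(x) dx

f(x) = sin(x)
a = 1.0, b = 2.5, n = 10
h = (b - a)/n = 0.150000

Simpson's rule: (h/3)[f(x₀) + 4f(x₁) + 2f(x₂) + ... + f(xₙ)]

x_0 = 1.0000, f(x_0) = 0.841471, coefficient = 1
x_1 = 1.1500, f(x_1) = 0.912764, coefficient = 4
x_2 = 1.3000, f(x_2) = 0.963558, coefficient = 2
x_3 = 1.4500, f(x_3) = 0.992713, coefficient = 4
x_4 = 1.6000, f(x_4) = 0.999574, coefficient = 2
x_5 = 1.7500, f(x_5) = 0.983986, coefficient = 4
x_6 = 1.9000, f(x_6) = 0.946300, coefficient = 2
x_7 = 2.0500, f(x_7) = 0.887362, coefficient = 4
x_8 = 2.2000, f(x_8) = 0.808496, coefficient = 2
x_9 = 2.3500, f(x_9) = 0.711473, coefficient = 4
x_10 = 2.5000, f(x_10) = 0.598472, coefficient = 1

I ≈ (0.150000/3) × 26.828994 = 1.341450
Exact value: 1.341446
Error: 0.000004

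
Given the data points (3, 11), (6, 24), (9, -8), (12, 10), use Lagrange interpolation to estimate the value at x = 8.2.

Lagrange interpolation formula:
P(x) = Σ yᵢ × Lᵢ(x)
where Lᵢ(x) = Π_{j≠i} (x - xⱼ)/(xᵢ - xⱼ)

L_0(8.2) = (8.2 - 6)/(3 - 6) × (8.2 - 9)/(3 - 9) × (8.2 - 12)/(3 - 12) = -0.041284
L_1(8.2) = (8.2 - 3)/(6 - 3) × (8.2 - 9)/(6 - 9) × (8.2 - 12)/(6 - 12) = 0.292741
L_2(8.2) = (8.2 - 3)/(9 - 3) × (8.2 - 6)/(9 - 6) × (8.2 - 12)/(9 - 12) = 0.805037
L_3(8.2) = (8.2 - 3)/(12 - 3) × (8.2 - 6)/(12 - 6) × (8.2 - 9)/(12 - 9) = -0.056494

P(8.2) = 11×L_0(8.2) + 24×L_1(8.2) + (-8)×L_2(8.2) + 10×L_3(8.2)
P(8.2) = -0.433580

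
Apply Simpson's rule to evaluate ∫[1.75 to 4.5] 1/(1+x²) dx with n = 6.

f(x) = 1/(1+x²)
a = 1.75, b = 4.5, n = 6
h = (b - a)/n = 0.458333

Simpson's rule: (h/3)[f(x₀) + 4f(x₁) + 2f(x₂) + ... + f(xₙ)]

x_0 = 1.7500, f(x_0) = 0.246154, coefficient = 1
x_1 = 2.2083, f(x_1) = 0.170162, coefficient = 4
x_2 = 2.6667, f(x_2) = 0.123288, coefficient = 2
x_3 = 3.1250, f(x_3) = 0.092888, coefficient = 4
x_4 = 3.5833, f(x_4) = 0.072253, coefficient = 2
x_5 = 4.0417, f(x_5) = 0.057687, coefficient = 4
x_6 = 4.5000, f(x_6) = 0.047059, coefficient = 1

I ≈ (0.458333/3) × 1.967243 = 0.300551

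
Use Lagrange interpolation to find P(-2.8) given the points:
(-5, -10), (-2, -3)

Lagrange interpolation formula:
P(x) = Σ yᵢ × Lᵢ(x)
where Lᵢ(x) = Π_{j≠i} (x - xⱼ)/(xᵢ - xⱼ)

L_0(-2.8) = (-2.8 - (-2))/(-5 - (-2)) = 0.266667
L_1(-2.8) = (-2.8 - (-5))/(-2 - (-5)) = 0.733333

P(-2.8) = (-10)×L_0(-2.8) + (-3)×L_1(-2.8)
P(-2.8) = -4.866667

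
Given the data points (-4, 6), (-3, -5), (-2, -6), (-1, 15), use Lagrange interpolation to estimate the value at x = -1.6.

Lagrange interpolation formula:
P(x) = Σ yᵢ × Lᵢ(x)
where Lᵢ(x) = Π_{j≠i} (x - xⱼ)/(xᵢ - xⱼ)

L_0(-1.6) = (-1.6 - (-3))/(-4 - (-3)) × (-1.6 - (-2))/(-4 - (-2)) × (-1.6 - (-1))/(-4 - (-1)) = 0.056000
L_1(-1.6) = (-1.6 - (-4))/(-3 - (-4)) × (-1.6 - (-2))/(-3 - (-2)) × (-1.6 - (-1))/(-3 - (-1)) = -0.288000
L_2(-1.6) = (-1.6 - (-4))/(-2 - (-4)) × (-1.6 - (-3))/(-2 - (-3)) × (-1.6 - (-1))/(-2 - (-1)) = 1.008000
L_3(-1.6) = (-1.6 - (-4))/(-1 - (-4)) × (-1.6 - (-3))/(-1 - (-3)) × (-1.6 - (-2))/(-1 - (-2)) = 0.224000

P(-1.6) = 6×L_0(-1.6) + (-5)×L_1(-1.6) + (-6)×L_2(-1.6) + 15×L_3(-1.6)
P(-1.6) = -0.912000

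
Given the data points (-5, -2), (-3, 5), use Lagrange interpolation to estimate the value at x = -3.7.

Lagrange interpolation formula:
P(x) = Σ yᵢ × Lᵢ(x)
where Lᵢ(x) = Π_{j≠i} (x - xⱼ)/(xᵢ - xⱼ)

L_0(-3.7) = (-3.7 - (-3))/(-5 - (-3)) = 0.350000
L_1(-3.7) = (-3.7 - (-5))/(-3 - (-5)) = 0.650000

P(-3.7) = (-2)×L_0(-3.7) + 5×L_1(-3.7)
P(-3.7) = 2.550000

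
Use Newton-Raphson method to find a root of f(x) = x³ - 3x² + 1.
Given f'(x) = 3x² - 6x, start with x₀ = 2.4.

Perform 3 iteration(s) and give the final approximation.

f(x) = x³ - 3x² + 1
f'(x) = 3x² - 6x
x₀ = 2.4

Newton-Raphson formula: x_{n+1} = x_n - f(x_n)/f'(x_n)

Iteration 1:
  f(2.400000) = -2.456000
  f'(2.400000) = 2.880000
  x_1 = 2.400000 - (-2.456000)/2.880000 = 3.252778
Iteration 2:
  f(3.252778) = 3.674531
  f'(3.252778) = 12.225023
  x_2 = 3.252778 - 3.674531/12.225023 = 2.952203
Iteration 3:
  f(2.952203) = 0.583427
  f'(2.952203) = 8.433292
  x_3 = 2.952203 - 0.583427/8.433292 = 2.883022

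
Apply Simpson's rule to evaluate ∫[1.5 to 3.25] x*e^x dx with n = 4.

f(x) = x*e^x
a = 1.5, b = 3.25, n = 4
h = (b - a)/n = 0.437500

Simpson's rule: (h/3)[f(x₀) + 4f(x₁) + 2f(x₂) + ... + f(xₙ)]

x_0 = 1.5000, f(x_0) = 6.722534, coefficient = 1
x_1 = 1.9375, f(x_1) = 13.448916, coefficient = 4
x_2 = 2.3750, f(x_2) = 25.533656, coefficient = 2
x_3 = 2.8125, f(x_3) = 46.832330, coefficient = 4
x_4 = 3.2500, f(x_4) = 83.818605, coefficient = 1

I ≈ (0.437500/3) × 382.733432 = 55.815292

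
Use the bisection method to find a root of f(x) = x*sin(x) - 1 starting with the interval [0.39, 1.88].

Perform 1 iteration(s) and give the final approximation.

f(x) = x*sin(x) - 1
Initial interval: [0.39, 1.88]

Iteration 1:
  c_1 = (0.390000 + 1.880000)/2 = 1.135000
  f(c_1) = f(1.135000) = 0.028916
  f(a) × f(c) < 0, new interval: [0.390000, 1.135000]

After 1 iteration(s), the approximation is c_1 = 1.135000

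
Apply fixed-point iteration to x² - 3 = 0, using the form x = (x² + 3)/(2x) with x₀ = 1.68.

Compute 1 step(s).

Equation: x² - 3 = 0
Fixed-point form: x = (x² + 3)/(2x)
x₀ = 1.68

x_1 = g(1.680000) = 1.732857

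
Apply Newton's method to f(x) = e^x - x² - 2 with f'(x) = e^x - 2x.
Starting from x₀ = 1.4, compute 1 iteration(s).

f(x) = e^x - x² - 2
f'(x) = e^x - 2x
x₀ = 1.4

Newton-Raphson formula: x_{n+1} = x_n - f(x_n)/f'(x_n)

Iteration 1:
  f(1.400000) = 0.095200
  f'(1.400000) = 1.255200
  x_1 = 1.400000 - 0.095200/1.255200 = 1.324156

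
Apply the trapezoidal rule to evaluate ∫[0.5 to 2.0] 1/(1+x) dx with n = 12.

f(x) = 1/(1+x)
a = 0.5, b = 2.0, n = 12
h = (b - a)/n = 0.125000

Trapezoidal rule: (h/2)[f(x₀) + 2f(x₁) + 2f(x₂) + ... + f(xₙ)]

x_0 = 0.5000, f(x_0) = 0.666667, coefficient = 1
x_1 = 0.6250, f(x_1) = 0.615385, coefficient = 2
x_2 = 0.7500, f(x_2) = 0.571429, coefficient = 2
x_3 = 0.8750, f(x_3) = 0.533333, coefficient = 2
x_4 = 1.0000, f(x_4) = 0.500000, coefficient = 2
x_5 = 1.1250, f(x_5) = 0.470588, coefficient = 2
x_6 = 1.2500, f(x_6) = 0.444444, coefficient = 2
x_7 = 1.3750, f(x_7) = 0.421053, coefficient = 2
x_8 = 1.5000, f(x_8) = 0.400000, coefficient = 2
x_9 = 1.6250, f(x_9) = 0.380952, coefficient = 2
x_10 = 1.7500, f(x_10) = 0.363636, coefficient = 2
x_11 = 1.8750, f(x_11) = 0.347826, coefficient = 2
x_12 = 2.0000, f(x_12) = 0.333333, coefficient = 1

I ≈ (0.125000/2) × 11.097293 = 0.693581
Exact value: 0.693147
Error: 0.000434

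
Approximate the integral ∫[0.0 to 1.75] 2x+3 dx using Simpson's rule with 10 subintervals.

f(x) = 2x+3
a = 0.0, b = 1.75, n = 10
h = (b - a)/n = 0.175000

Simpson's rule: (h/3)[f(x₀) + 4f(x₁) + 2f(x₂) + ... + f(xₙ)]

x_0 = 0.0000, f(x_0) = 3.000000, coefficient = 1
x_1 = 0.1750, f(x_1) = 3.350000, coefficient = 4
x_2 = 0.3500, f(x_2) = 3.700000, coefficient = 2
x_3 = 0.5250, f(x_3) = 4.050000, coefficient = 4
x_4 = 0.7000, f(x_4) = 4.400000, coefficient = 2
x_5 = 0.8750, f(x_5) = 4.750000, coefficient = 4
x_6 = 1.0500, f(x_6) = 5.100000, coefficient = 2
x_7 = 1.2250, f(x_7) = 5.450000, coefficient = 4
x_8 = 1.4000, f(x_8) = 5.800000, coefficient = 2
x_9 = 1.5750, f(x_9) = 6.150000, coefficient = 4
x_10 = 1.7500, f(x_10) = 6.500000, coefficient = 1

I ≈ (0.175000/3) × 142.500000 = 8.312500
Exact value: 8.312500
Error: 0.000000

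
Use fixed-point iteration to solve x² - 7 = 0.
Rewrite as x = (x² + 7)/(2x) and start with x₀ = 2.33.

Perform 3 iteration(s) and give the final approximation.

Equation: x² - 7 = 0
Fixed-point form: x = (x² + 7)/(2x)
x₀ = 2.33

x_1 = g(2.330000) = 2.667146
x_2 = g(2.667146) = 2.645837
x_3 = g(2.645837) = 2.645751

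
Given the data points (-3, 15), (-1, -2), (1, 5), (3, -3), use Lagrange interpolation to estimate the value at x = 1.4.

Lagrange interpolation formula:
P(x) = Σ yᵢ × Lᵢ(x)
where Lᵢ(x) = Π_{j≠i} (x - xⱼ)/(xᵢ - xⱼ)

L_0(1.4) = (1.4 - (-1))/(-3 - (-1)) × (1.4 - 1)/(-3 - 1) × (1.4 - 3)/(-3 - 3) = 0.032000
L_1(1.4) = (1.4 - (-3))/(-1 - (-3)) × (1.4 - 1)/(-1 - 1) × (1.4 - 3)/(-1 - 3) = -0.176000
L_2(1.4) = (1.4 - (-3))/(1 - (-3)) × (1.4 - (-1))/(1 - (-1)) × (1.4 - 3)/(1 - 3) = 1.056000
L_3(1.4) = (1.4 - (-3))/(3 - (-3)) × (1.4 - (-1))/(3 - (-1)) × (1.4 - 1)/(3 - 1) = 0.088000

P(1.4) = 15×L_0(1.4) + (-2)×L_1(1.4) + 5×L_2(1.4) + (-3)×L_3(1.4)
P(1.4) = 5.848000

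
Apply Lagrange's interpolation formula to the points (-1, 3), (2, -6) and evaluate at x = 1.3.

Lagrange interpolation formula:
P(x) = Σ yᵢ × Lᵢ(x)
where Lᵢ(x) = Π_{j≠i} (x - xⱼ)/(xᵢ - xⱼ)

L_0(1.3) = (1.3 - 2)/(-1 - 2) = 0.233333
L_1(1.3) = (1.3 - (-1))/(2 - (-1)) = 0.766667

P(1.3) = 3×L_0(1.3) + (-6)×L_1(1.3)
P(1.3) = -3.900000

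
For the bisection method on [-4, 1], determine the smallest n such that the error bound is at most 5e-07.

We need (b-a)/2^n ≤ 5e-07
(1 - (-4))/2^n ≤ 5e-07
5/2^n ≤ 5e-07
2^n ≥ 10000000
n ≥ log₂(10000000) = 23.25
n ≥ 24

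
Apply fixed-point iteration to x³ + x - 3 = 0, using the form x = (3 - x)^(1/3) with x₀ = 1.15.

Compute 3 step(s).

Equation: x³ + x - 3 = 0
Fixed-point form: x = (3 - x)^(1/3)
x₀ = 1.15

x_1 = g(1.150000) = 1.227601
x_2 = g(1.227601) = 1.210191
x_3 = g(1.210191) = 1.214140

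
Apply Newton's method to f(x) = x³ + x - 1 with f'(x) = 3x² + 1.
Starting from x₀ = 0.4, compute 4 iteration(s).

f(x) = x³ + x - 1
f'(x) = 3x² + 1
x₀ = 0.4

Newton-Raphson formula: x_{n+1} = x_n - f(x_n)/f'(x_n)

Iteration 1:
  f(0.400000) = -0.536000
  f'(0.400000) = 1.480000
  x_1 = 0.400000 - (-0.536000)/1.480000 = 0.762162
Iteration 2:
  f(0.762162) = 0.204895
  f'(0.762162) = 2.742673
  x_2 = 0.762162 - 0.204895/2.742673 = 0.687456
Iteration 3:
  f(0.687456) = 0.012344
  f'(0.687456) = 2.417786
  x_3 = 0.687456 - 0.012344/2.417786 = 0.682350
Iteration 4:
  f(0.682350) = 0.000054
  f'(0.682350) = 2.396805
  x_4 = 0.682350 - 0.000054/2.396805 = 0.682328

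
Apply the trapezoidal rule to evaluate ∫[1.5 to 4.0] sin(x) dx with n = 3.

f(x) = sin(x)
a = 1.5, b = 4.0, n = 3
h = (b - a)/n = 0.833333

Trapezoidal rule: (h/2)[f(x₀) + 2f(x₁) + 2f(x₂) + ... + f(xₙ)]

x_0 = 1.5000, f(x_0) = 0.997495, coefficient = 1
x_1 = 2.3333, f(x_1) = 0.723086, coefficient = 2
x_2 = 3.1667, f(x_2) = -0.025071, coefficient = 2
x_3 = 4.0000, f(x_3) = -0.756802, coefficient = 1

I ≈ (0.833333/2) × 1.636721 = 0.681967
Exact value: 0.724381
Error: 0.042414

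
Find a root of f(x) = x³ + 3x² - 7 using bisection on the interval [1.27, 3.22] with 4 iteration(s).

f(x) = x³ + 3x² - 7
Initial interval: [1.27, 3.22]

Iteration 1:
  c_1 = (1.270000 + 3.220000)/2 = 2.245000
  f(c_1) = f(2.245000) = 19.434931
  f(a) × f(c) < 0, new interval: [1.270000, 2.245000]
Iteration 2:
  c_2 = (1.270000 + 2.245000)/2 = 1.757500
  f(c_2) = f(1.757500) = 7.694996
  f(a) × f(c) < 0, new interval: [1.270000, 1.757500]
Iteration 3:
  c_3 = (1.270000 + 1.757500)/2 = 1.513750
  f(c_3) = f(1.513750) = 3.342983
  f(a) × f(c) < 0, new interval: [1.270000, 1.513750]
Iteration 4:
  c_4 = (1.270000 + 1.513750)/2 = 1.391875
  f(c_4) = f(1.391875) = 1.508450
  f(a) × f(c) < 0, new interval: [1.270000, 1.391875]

After 4 iteration(s), the approximation is c_4 = 1.391875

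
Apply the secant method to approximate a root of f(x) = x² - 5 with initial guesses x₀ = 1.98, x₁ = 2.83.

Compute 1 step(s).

f(x) = x² - 5
x₀ = 1.98, x₁ = 2.83

Secant formula: x_{n+1} = x_n - f(x_n)(x_n - x_{n-1})/(f(x_n) - f(x_{n-1}))

Iteration 1:
  f(1.980000) = -1.079600
  f(2.830000) = 3.008900
  x_2 = 2.830000 - 3.008900×(2.830000 - 1.980000)/(3.008900 - (-1.079600))
       = 2.204449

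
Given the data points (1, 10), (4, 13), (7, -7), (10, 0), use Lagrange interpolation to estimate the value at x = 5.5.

Lagrange interpolation formula:
P(x) = Σ yᵢ × Lᵢ(x)
where Lᵢ(x) = Π_{j≠i} (x - xⱼ)/(xᵢ - xⱼ)

L_0(5.5) = (5.5 - 4)/(1 - 4) × (5.5 - 7)/(1 - 7) × (5.5 - 10)/(1 - 10) = -0.062500
L_1(5.5) = (5.5 - 1)/(4 - 1) × (5.5 - 7)/(4 - 7) × (5.5 - 10)/(4 - 10) = 0.562500
L_2(5.5) = (5.5 - 1)/(7 - 1) × (5.5 - 4)/(7 - 4) × (5.5 - 10)/(7 - 10) = 0.562500
L_3(5.5) = (5.5 - 1)/(10 - 1) × (5.5 - 4)/(10 - 4) × (5.5 - 7)/(10 - 7) = -0.062500

P(5.5) = 10×L_0(5.5) + 13×L_1(5.5) + (-7)×L_2(5.5) + 0×L_3(5.5)
P(5.5) = 2.750000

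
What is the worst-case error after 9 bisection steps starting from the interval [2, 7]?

Bisection error bound: |error| ≤ (b-a)/2^n
|error| ≤ (7 - 2)/2^9 = 5/2^9
|error| ≤ 0.0097656250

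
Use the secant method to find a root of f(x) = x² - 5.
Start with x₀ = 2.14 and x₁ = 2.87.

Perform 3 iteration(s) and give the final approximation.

f(x) = x² - 5
x₀ = 2.14, x₁ = 2.87

Secant formula: x_{n+1} = x_n - f(x_n)(x_n - x_{n-1})/(f(x_n) - f(x_{n-1}))

Iteration 1:
  f(2.140000) = -0.420400
  f(2.870000) = 3.236900
  x_2 = 2.870000 - 3.236900×(2.870000 - 2.140000)/(3.236900 - (-0.420400))
       = 2.223912
Iteration 2:
  f(2.870000) = 3.236900
  f(2.223912) = -0.054215
  x_3 = 2.223912 - (-0.054215)×(2.223912 - 2.870000)/(-0.054215 - 3.236900)
       = 2.234555
Iteration 3:
  f(2.223912) = -0.054215
  f(2.234555) = -0.006763
  x_4 = 2.234555 - (-0.006763)×(2.234555 - 2.223912)/(-0.006763 - (-0.054215))
       = 2.236072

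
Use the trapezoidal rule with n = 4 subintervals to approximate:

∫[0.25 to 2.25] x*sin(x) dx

f(x) = x*sin(x)
a = 0.25, b = 2.25, n = 4
h = (b - a)/n = 0.500000

Trapezoidal rule: (h/2)[f(x₀) + 2f(x₁) + 2f(x₂) + ... + f(xₙ)]

x_0 = 0.2500, f(x_0) = 0.061851, coefficient = 1
x_1 = 0.7500, f(x_1) = 0.511229, coefficient = 2
x_2 = 1.2500, f(x_2) = 1.186231, coefficient = 2
x_3 = 1.7500, f(x_3) = 1.721975, coefficient = 2
x_4 = 2.2500, f(x_4) = 1.750665, coefficient = 1

I ≈ (0.500000/2) × 8.651386 = 2.162847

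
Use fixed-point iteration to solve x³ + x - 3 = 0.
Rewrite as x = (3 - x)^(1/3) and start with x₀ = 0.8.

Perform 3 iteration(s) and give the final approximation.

Equation: x³ + x - 3 = 0
Fixed-point form: x = (3 - x)^(1/3)
x₀ = 0.8

x_1 = g(0.800000) = 1.300591
x_2 = g(1.300591) = 1.193345
x_3 = g(1.193345) = 1.217938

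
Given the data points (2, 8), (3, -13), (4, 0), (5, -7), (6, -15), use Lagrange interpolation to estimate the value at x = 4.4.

Lagrange interpolation formula:
P(x) = Σ yᵢ × Lᵢ(x)
where Lᵢ(x) = Π_{j≠i} (x - xⱼ)/(xᵢ - xⱼ)

L_0(4.4) = (4.4 - 3)/(2 - 3) × (4.4 - 4)/(2 - 4) × (4.4 - 5)/(2 - 5) × (4.4 - 6)/(2 - 6) = 0.022400
L_1(4.4) = (4.4 - 2)/(3 - 2) × (4.4 - 4)/(3 - 4) × (4.4 - 5)/(3 - 5) × (4.4 - 6)/(3 - 6) = -0.153600
L_2(4.4) = (4.4 - 2)/(4 - 2) × (4.4 - 3)/(4 - 3) × (4.4 - 5)/(4 - 5) × (4.4 - 6)/(4 - 6) = 0.806400
L_3(4.4) = (4.4 - 2)/(5 - 2) × (4.4 - 3)/(5 - 3) × (4.4 - 4)/(5 - 4) × (4.4 - 6)/(5 - 6) = 0.358400
L_4(4.4) = (4.4 - 2)/(6 - 2) × (4.4 - 3)/(6 - 3) × (4.4 - 4)/(6 - 4) × (4.4 - 5)/(6 - 5) = -0.033600

P(4.4) = 8×L_0(4.4) + (-13)×L_1(4.4) + 0×L_2(4.4) + (-7)×L_3(4.4) + (-15)×L_4(4.4)
P(4.4) = 0.171200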